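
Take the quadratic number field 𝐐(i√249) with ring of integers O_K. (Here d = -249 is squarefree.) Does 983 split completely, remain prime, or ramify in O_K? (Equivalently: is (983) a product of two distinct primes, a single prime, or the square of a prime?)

983 splits in O_K

-249 mod 4 = 3, hence disc K = 4·(-249) = -996 and O_K = ℤ[√-249].
disc(K) = -996 is not divisible by 983; 983 is unramified.
Legendre symbol by Euler's criterion: (-249/983) ≡ (-249)^491 ≡ 1 (mod 983), i.e. (-249/983) = 1.
Legendre symbol 1 ⇒ 983 is split.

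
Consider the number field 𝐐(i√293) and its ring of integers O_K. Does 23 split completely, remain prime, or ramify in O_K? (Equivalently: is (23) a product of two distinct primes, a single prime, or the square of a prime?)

split

Since -293 ≢ 1 mod 4, the ring of integers is ℤ[√-293] with discriminant 4·(-293) = -1172.
disc(K) = -1172 is not divisible by 23; 23 is unramified.
Euler's criterion: (-293)^11 mod 23 = 1. Thus (-293|23) = 1.
d is a quadratic residue mod p, hence 23 splits in O_K.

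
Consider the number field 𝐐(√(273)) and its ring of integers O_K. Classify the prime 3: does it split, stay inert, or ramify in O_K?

Since 273 ≡ 1 mod 4, the ring of integers is ℤ[(1+√273)/2] with discriminant 273.
disc(K) = 273 = 3·91, so p = 3 is ramified.

ramifies in O_K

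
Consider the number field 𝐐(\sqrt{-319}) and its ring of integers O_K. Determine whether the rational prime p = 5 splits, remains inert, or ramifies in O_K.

split

-319 mod 4 = 1, hence disc K = -319 and O_K = ℤ[(1+√-319)/2].
disc(K) = -319 is not divisible by 5; 5 is unramified.
Euler's criterion: (-319)^2 mod 5 = 1. Thus (-319|5) = 1.
Legendre symbol 1 ⇒ 5 is split.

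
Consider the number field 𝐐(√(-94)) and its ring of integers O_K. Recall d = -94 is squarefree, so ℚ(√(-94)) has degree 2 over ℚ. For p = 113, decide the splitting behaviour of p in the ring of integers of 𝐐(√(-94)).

inert — (113) stays prime in O_K

Since -94 ≢ 1 mod 4, the ring of integers is ℤ[√-94] with discriminant 4·(-94) = -376.
disc(K) = -376 is not divisible by 113; 113 is unramified.
Euler's criterion: (-94)^56 mod 113 = 112. Thus (-94|113) = -1.
(-94/113) = -1, so 113 is inert.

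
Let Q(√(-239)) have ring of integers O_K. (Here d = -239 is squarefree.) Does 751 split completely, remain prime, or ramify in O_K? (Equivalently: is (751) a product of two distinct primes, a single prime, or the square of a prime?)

d = -239 ≡ 1 (mod 4), so O_K = ℤ[(1+√-239)/2] and disc(K) = d = -239.
disc(K) = -239 is not divisible by 751; 751 is unramified.
Compute (-239/751) via Euler: 512^((751-1)/2) mod 751 = 1, so (-239/751) = 1.
Legendre symbol 1 ⇒ 751 is split.

split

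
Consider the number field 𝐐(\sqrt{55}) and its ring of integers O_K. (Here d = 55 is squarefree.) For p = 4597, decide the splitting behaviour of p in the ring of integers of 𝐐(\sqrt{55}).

splits completely

Since 55 ≢ 1 mod 4, the ring of integers is ℤ[√55] with discriminant 4·55 = 220.
4597 ∤ 220, so 4597 is unramified.
Legendre symbol by Euler's criterion: (55/4597) ≡ 55^2298 ≡ 1 (mod 4597), i.e. (55/4597) = 1.
Legendre symbol 1 ⇒ 4597 is split.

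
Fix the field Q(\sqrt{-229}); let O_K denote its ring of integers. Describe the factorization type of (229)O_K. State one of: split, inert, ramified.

ramified — (229) = 𝔭²

Since -229 ≢ 1 mod 4, the ring of integers is ℤ[√-229] with discriminant 4·(-229) = -916.
disc(K) = -916 = 229·(-4), so p = 229 is ramified.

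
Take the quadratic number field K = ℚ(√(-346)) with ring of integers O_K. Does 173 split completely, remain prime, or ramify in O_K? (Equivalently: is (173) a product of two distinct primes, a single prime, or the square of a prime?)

ramified

Since -346 ≢ 1 mod 4, the ring of integers is ℤ[√-346] with discriminant 4·(-346) = -1384.
Ramification test: 173 | -1384. The prime 173 ramifies in K.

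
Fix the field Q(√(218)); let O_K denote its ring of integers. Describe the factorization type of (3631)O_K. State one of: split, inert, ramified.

Since 218 ≢ 1 mod 4, the ring of integers is ℤ[√218] with discriminant 4·218 = 872.
disc(K) = 872 is not divisible by 3631; 3631 is unramified.
Legendre symbol by Euler's criterion: (218/3631) ≡ 218^1815 ≡ 1 (mod 3631), i.e. (218/3631) = 1.
(218/3631) = 1, so 3631 splits.

split — (3631) = 𝔭₁𝔭₂ with 𝔭₁ ≠ 𝔭₂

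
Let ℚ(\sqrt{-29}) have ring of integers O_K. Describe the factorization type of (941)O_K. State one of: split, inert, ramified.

d = -29 ≡ 3 (mod 4), so O_K = ℤ[√-29] and disc(K) = 4d = -116.
disc(K) = -116 is not divisible by 941; 941 is unramified.
Legendre symbol by Euler's criterion: (-29/941) ≡ (-29)^470 ≡ 1 (mod 941), i.e. (-29/941) = 1.
Legendre symbol 1 ⇒ 941 is split.

941 splits in O_K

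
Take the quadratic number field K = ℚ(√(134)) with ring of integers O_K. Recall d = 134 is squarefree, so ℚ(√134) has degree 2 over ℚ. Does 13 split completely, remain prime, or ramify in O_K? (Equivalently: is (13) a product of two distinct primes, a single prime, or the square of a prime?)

Since 134 ≢ 1 mod 4, the ring of integers is ℤ[√134] with discriminant 4·134 = 536.
13 ∤ 536, so 13 is unramified.
Compute (134/13) via Euler: 4^((13-1)/2) mod 13 = 1, so (134/13) = 1.
d is a quadratic residue mod p, hence 13 splits in O_K.

13 splits in O_K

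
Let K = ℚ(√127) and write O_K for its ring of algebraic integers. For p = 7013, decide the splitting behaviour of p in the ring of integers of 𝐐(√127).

7013 remains inert

127 mod 4 = 3, hence disc K = 4·127 = 508 and O_K = ℤ[√127].
Since gcd(7013, 508) = 1 the prime 7013 does not ramify.
Compute (127/7013) via Euler: 127^((7013-1)/2) mod 7013 = 7012, so (127/7013) = -1.
d is a non-residue mod p, hence 7013 remains inert in O_K.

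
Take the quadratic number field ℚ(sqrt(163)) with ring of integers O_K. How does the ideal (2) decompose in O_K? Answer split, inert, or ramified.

ramified

d = 163 ≡ 3 (mod 4), so O_K = ℤ[√163] and disc(K) = 4d = 652.
2 divides disc(K) = 652, so 2 ramifies.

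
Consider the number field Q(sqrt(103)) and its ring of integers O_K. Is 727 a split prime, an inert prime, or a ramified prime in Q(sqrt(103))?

103 mod 4 = 3, hence disc K = 4·103 = 412 and O_K = ℤ[√103].
727 ∤ 412, so 727 is unramified.
Legendre symbol by Euler's criterion: (103/727) ≡ 103^363 ≡ 1 (mod 727), i.e. (103/727) = 1.
d is a quadratic residue mod p, hence 727 splits in O_K.

727 splits in O_K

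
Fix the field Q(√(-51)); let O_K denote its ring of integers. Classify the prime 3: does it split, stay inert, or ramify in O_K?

3 is ramified

Since -51 ≡ 1 mod 4, the ring of integers is ℤ[(1+√-51)/2] with discriminant -51.
disc(K) = -51 = 3·(-17), so p = 3 is ramified.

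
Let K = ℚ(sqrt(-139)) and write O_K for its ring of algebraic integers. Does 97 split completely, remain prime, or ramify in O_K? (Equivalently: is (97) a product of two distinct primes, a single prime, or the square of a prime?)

remains prime (inert)

d = -139 ≡ 1 (mod 4), so O_K = ℤ[(1+√-139)/2] and disc(K) = d = -139.
97 ∤ -139, so 97 is unramified.
(-139/97) = 55^48 mod 97 = 96, giving Legendre symbol -1.
Legendre symbol -1 ⇒ 97 is inert.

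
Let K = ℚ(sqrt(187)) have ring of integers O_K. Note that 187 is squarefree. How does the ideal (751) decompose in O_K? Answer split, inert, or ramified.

d = 187 ≡ 3 (mod 4), so O_K = ℤ[√187] and disc(K) = 4d = 748.
Since gcd(751, 748) = 1 the prime 751 does not ramify.
(187/751) = 187^375 mod 751 = 1, giving Legendre symbol 1.
Legendre symbol 1 ⇒ 751 is split.

split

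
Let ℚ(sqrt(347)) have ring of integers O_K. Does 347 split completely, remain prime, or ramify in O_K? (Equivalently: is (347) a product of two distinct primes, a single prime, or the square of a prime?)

347 mod 4 = 3, hence disc K = 4·347 = 1388 and O_K = ℤ[√347].
347 divides disc(K) = 1388, so 347 ramifies.

ramifies in O_K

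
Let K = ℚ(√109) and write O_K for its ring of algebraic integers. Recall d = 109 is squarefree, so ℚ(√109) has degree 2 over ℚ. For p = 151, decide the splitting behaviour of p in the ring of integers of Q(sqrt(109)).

d = 109 ≡ 1 (mod 4), so O_K = ℤ[(1+√109)/2] and disc(K) = d = 109.
disc(K) = 109 is not divisible by 151; 151 is unramified.
Compute (109/151) via Euler: 109^((151-1)/2) mod 151 = 150, so (109/151) = -1.
d is a non-residue mod p, hence 151 remains inert in O_K.

remains prime (inert)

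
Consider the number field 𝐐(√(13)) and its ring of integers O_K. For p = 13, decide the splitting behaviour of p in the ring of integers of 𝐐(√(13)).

ramifies in O_K

d = 13 ≡ 1 (mod 4), so O_K = ℤ[(1+√13)/2] and disc(K) = d = 13.
disc(K) = 13 = 13·1, so p = 13 is ramified.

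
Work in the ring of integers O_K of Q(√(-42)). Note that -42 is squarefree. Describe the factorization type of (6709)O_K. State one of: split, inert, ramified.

6709 splits in O_K

Since -42 ≢ 1 mod 4, the ring of integers is ℤ[√-42] with discriminant 4·(-42) = -168.
disc(K) = -168 is not divisible by 6709; 6709 is unramified.
Compute (-42/6709) via Euler: 6667^((6709-1)/2) mod 6709 = 1, so (-42/6709) = 1.
d is a quadratic residue mod p, hence 6709 splits in O_K.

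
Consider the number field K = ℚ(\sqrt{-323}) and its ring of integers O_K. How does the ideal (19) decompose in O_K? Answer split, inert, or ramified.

d = -323 ≡ 1 (mod 4), so O_K = ℤ[(1+√-323)/2] and disc(K) = d = -323.
19 divides disc(K) = -323, so 19 ramifies.

ramifies in O_K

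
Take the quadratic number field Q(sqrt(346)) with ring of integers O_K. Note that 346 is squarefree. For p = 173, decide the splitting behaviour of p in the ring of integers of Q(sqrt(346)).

d = 346 ≡ 2 (mod 4), so O_K = ℤ[√346] and disc(K) = 4d = 1384.
disc(K) = 1384 = 173·8, so p = 173 is ramified.

173 is ramified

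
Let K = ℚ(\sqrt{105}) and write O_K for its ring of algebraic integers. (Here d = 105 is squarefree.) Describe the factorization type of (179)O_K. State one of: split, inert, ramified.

179 remains inert

105 mod 4 = 1, hence disc K = 105 and O_K = ℤ[(1+√105)/2].
Since gcd(179, 105) = 1 the prime 179 does not ramify.
Euler's criterion: 105^89 mod 179 = 178. Thus (105|179) = -1.
(105/179) = -1, so 179 is inert.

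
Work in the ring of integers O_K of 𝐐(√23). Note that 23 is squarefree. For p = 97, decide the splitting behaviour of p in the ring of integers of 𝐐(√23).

p is inert

Since 23 ≢ 1 mod 4, the ring of integers is ℤ[√23] with discriminant 4·23 = 92.
disc(K) = 92 is not divisible by 97; 97 is unramified.
Euler's criterion: 23^48 mod 97 = 96. Thus (23|97) = -1.
(23/97) = -1, so 97 is inert.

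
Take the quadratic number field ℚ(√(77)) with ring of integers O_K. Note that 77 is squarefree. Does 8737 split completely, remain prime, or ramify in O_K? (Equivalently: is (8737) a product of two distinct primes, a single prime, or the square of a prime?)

d = 77 ≡ 1 (mod 4), so O_K = ℤ[(1+√77)/2] and disc(K) = d = 77.
Since gcd(8737, 77) = 1 the prime 8737 does not ramify.
Euler's criterion: 77^4368 mod 8737 = 1. Thus (77|8737) = 1.
d is a quadratic residue mod p, hence 8737 splits in O_K.

p splits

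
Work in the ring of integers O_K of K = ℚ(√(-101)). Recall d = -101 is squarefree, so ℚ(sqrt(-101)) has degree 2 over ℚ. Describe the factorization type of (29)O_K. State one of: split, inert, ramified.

inert — (29) stays prime in O_K

Since -101 ≢ 1 mod 4, the ring of integers is ℤ[√-101] with discriminant 4·(-101) = -404.
29 ∤ -404, so 29 is unramified.
Compute (-101/29) via Euler: 15^((29-1)/2) mod 29 = 28, so (-101/29) = -1.
(-101/29) = -1, so 29 is inert.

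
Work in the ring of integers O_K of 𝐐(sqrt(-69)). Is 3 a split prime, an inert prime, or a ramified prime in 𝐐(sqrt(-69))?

d = -69 ≡ 3 (mod 4), so O_K = ℤ[√-69] and disc(K) = 4d = -276.
3 divides disc(K) = -276, so 3 ramifies.

p ramifies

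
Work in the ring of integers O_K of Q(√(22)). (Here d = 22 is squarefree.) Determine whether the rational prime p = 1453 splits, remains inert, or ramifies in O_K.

d = 22 ≡ 2 (mod 4), so O_K = ℤ[√22] and disc(K) = 4d = 88.
disc(K) = 88 is not divisible by 1453; 1453 is unramified.
Legendre symbol by Euler's criterion: (22/1453) ≡ 22^726 ≡ 1452 (mod 1453), i.e. (22/1453) = -1.
(22/1453) = -1, so 1453 is inert.

inert — (1453) stays prime in O_K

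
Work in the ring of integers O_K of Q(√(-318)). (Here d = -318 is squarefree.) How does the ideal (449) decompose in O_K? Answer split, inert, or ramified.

remains prime (inert)

d = -318 ≡ 2 (mod 4), so O_K = ℤ[√-318] and disc(K) = 4d = -1272.
449 ∤ -1272, so 449 is unramified.
Legendre symbol by Euler's criterion: (-318/449) ≡ (-318)^224 ≡ 448 (mod 449), i.e. (-318/449) = -1.
Legendre symbol -1 ⇒ 449 is inert.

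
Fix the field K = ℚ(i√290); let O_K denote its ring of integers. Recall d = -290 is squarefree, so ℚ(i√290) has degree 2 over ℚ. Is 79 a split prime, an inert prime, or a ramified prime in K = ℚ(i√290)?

d = -290 ≡ 2 (mod 4), so O_K = ℤ[√-290] and disc(K) = 4d = -1160.
79 ∤ -1160, so 79 is unramified.
(-290/79) = 26^39 mod 79 = 1, giving Legendre symbol 1.
Legendre symbol 1 ⇒ 79 is split.

splits completely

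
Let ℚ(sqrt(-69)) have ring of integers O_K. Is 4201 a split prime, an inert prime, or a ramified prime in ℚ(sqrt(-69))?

Since -69 ≢ 1 mod 4, the ring of integers is ℤ[√-69] with discriminant 4·(-69) = -276.
4201 ∤ -276, so 4201 is unramified.
(-69/4201) = 4132^2100 mod 4201 = 4200, giving Legendre symbol -1.
(-69/4201) = -1, so 4201 is inert.

inert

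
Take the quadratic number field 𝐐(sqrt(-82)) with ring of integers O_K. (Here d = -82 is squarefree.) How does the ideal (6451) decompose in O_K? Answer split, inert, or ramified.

p is inert

-82 mod 4 = 2, hence disc K = 4·(-82) = -328 and O_K = ℤ[√-82].
disc(K) = -328 is not divisible by 6451; 6451 is unramified.
Legendre symbol by Euler's criterion: (-82/6451) ≡ (-82)^3225 ≡ 6450 (mod 6451), i.e. (-82/6451) = -1.
d is a non-residue mod p, hence 6451 remains inert in O_K.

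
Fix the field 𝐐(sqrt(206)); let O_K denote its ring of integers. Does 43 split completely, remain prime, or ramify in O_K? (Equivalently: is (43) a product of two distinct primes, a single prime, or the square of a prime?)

Since 206 ≢ 1 mod 4, the ring of integers is ℤ[√206] with discriminant 4·206 = 824.
disc(K) = 824 is not divisible by 43; 43 is unramified.
Euler's criterion: 206^21 mod 43 = 42. Thus (206|43) = -1.
d is a non-residue mod p, hence 43 remains inert in O_K.

inert — (43) stays prime in O_K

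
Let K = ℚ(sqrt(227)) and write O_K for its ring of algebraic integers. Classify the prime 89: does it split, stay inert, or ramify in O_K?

p splits

d = 227 ≡ 3 (mod 4), so O_K = ℤ[√227] and disc(K) = 4d = 908.
Since gcd(89, 908) = 1 the prime 89 does not ramify.
Legendre symbol by Euler's criterion: (227/89) ≡ 227^44 ≡ 1 (mod 89), i.e. (227/89) = 1.
(227/89) = 1, so 89 splits.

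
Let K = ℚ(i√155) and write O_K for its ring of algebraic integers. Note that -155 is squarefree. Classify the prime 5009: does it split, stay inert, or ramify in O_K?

splits completely

Since -155 ≡ 1 mod 4, the ring of integers is ℤ[(1+√-155)/2] with discriminant -155.
5009 ∤ -155, so 5009 is unramified.
(-155/5009) = 4854^2504 mod 5009 = 1, giving Legendre symbol 1.
d is a quadratic residue mod p, hence 5009 splits in O_K.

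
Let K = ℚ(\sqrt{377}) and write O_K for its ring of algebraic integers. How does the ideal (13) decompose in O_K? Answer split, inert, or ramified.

377 mod 4 = 1, hence disc K = 377 and O_K = ℤ[(1+√377)/2].
13 divides disc(K) = 377, so 13 ramifies.

ramified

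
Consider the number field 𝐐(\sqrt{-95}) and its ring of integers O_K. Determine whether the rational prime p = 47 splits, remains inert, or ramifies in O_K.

remains prime (inert)

Since -95 ≡ 1 mod 4, the ring of integers is ℤ[(1+√-95)/2] with discriminant -95.
disc(K) = -95 is not divisible by 47; 47 is unramified.
Compute (-95/47) via Euler: 46^((47-1)/2) mod 47 = 46, so (-95/47) = -1.
d is a non-residue mod p, hence 47 remains inert in O_K.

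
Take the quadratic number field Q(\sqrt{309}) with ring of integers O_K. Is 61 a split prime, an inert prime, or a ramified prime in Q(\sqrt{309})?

split

d = 309 ≡ 1 (mod 4), so O_K = ℤ[(1+√309)/2] and disc(K) = d = 309.
Since gcd(61, 309) = 1 the prime 61 does not ramify.
Euler's criterion: 309^30 mod 61 = 1. Thus (309|61) = 1.
d is a quadratic residue mod p, hence 61 splits in O_K.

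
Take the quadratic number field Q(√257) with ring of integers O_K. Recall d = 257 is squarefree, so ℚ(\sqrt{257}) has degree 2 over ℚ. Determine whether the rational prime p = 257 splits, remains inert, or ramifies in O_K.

Since 257 ≡ 1 mod 4, the ring of integers is ℤ[(1+√257)/2] with discriminant 257.
Ramification test: 257 | 257. The prime 257 ramifies in K.

ramifies in O_K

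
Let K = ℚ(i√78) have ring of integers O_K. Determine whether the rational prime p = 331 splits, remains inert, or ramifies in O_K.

split — (331) = 𝔭₁𝔭₂ with 𝔭₁ ≠ 𝔭₂

d = -78 ≡ 2 (mod 4), so O_K = ℤ[√-78] and disc(K) = 4d = -312.
331 ∤ -312, so 331 is unramified.
Legendre symbol by Euler's criterion: (-78/331) ≡ (-78)^165 ≡ 1 (mod 331), i.e. (-78/331) = 1.
d is a quadratic residue mod p, hence 331 splits in O_K.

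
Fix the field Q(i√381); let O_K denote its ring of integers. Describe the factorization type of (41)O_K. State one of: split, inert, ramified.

remains prime (inert)

-381 mod 4 = 3, hence disc K = 4·(-381) = -1524 and O_K = ℤ[√-381].
disc(K) = -1524 is not divisible by 41; 41 is unramified.
(-381/41) = 29^20 mod 41 = 40, giving Legendre symbol -1.
(-381/41) = -1, so 41 is inert.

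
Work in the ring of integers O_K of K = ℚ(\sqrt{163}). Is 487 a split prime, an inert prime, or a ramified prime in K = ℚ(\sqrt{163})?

163 mod 4 = 3, hence disc K = 4·163 = 652 and O_K = ℤ[√163].
487 ∤ 652, so 487 is unramified.
Legendre symbol by Euler's criterion: (163/487) ≡ 163^243 ≡ 486 (mod 487), i.e. (163/487) = -1.
(163/487) = -1, so 487 is inert.

487 remains inert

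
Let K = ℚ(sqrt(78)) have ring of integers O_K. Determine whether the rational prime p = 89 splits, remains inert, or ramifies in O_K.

d = 78 ≡ 2 (mod 4), so O_K = ℤ[√78] and disc(K) = 4d = 312.
Since gcd(89, 312) = 1 the prime 89 does not ramify.
(78/89) = 78^44 mod 89 = 1, giving Legendre symbol 1.
d is a quadratic residue mod p, hence 89 splits in O_K.

split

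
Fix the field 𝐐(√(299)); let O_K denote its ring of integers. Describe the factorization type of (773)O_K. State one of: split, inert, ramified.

d = 299 ≡ 3 (mod 4), so O_K = ℤ[√299] and disc(K) = 4d = 1196.
disc(K) = 1196 is not divisible by 773; 773 is unramified.
Legendre symbol by Euler's criterion: (299/773) ≡ 299^386 ≡ 1 (mod 773), i.e. (299/773) = 1.
d is a quadratic residue mod p, hence 773 splits in O_K.

773 splits in O_K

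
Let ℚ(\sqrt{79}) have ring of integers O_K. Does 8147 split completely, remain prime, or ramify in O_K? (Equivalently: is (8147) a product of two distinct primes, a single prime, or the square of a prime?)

remains prime (inert)

79 mod 4 = 3, hence disc K = 4·79 = 316 and O_K = ℤ[√79].
8147 ∤ 316, so 8147 is unramified.
Legendre symbol by Euler's criterion: (79/8147) ≡ 79^4073 ≡ 8146 (mod 8147), i.e. (79/8147) = -1.
Legendre symbol -1 ⇒ 8147 is inert.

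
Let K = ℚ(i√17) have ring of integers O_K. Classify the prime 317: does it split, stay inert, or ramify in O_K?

inert — (317) stays prime in O_K

-17 mod 4 = 3, hence disc K = 4·(-17) = -68 and O_K = ℤ[√-17].
317 ∤ -68, so 317 is unramified.
(-17/317) = 300^158 mod 317 = 316, giving Legendre symbol -1.
(-17/317) = -1, so 317 is inert.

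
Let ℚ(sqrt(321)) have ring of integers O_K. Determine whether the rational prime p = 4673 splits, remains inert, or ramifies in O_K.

Since 321 ≡ 1 mod 4, the ring of integers is ℤ[(1+√321)/2] with discriminant 321.
4673 ∤ 321, so 4673 is unramified.
Euler's criterion: 321^2336 mod 4673 = 1. Thus (321|4673) = 1.
d is a quadratic residue mod p, hence 4673 splits in O_K.

splits completely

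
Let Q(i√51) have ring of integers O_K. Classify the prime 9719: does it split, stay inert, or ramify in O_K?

-51 mod 4 = 1, hence disc K = -51 and O_K = ℤ[(1+√-51)/2].
Since gcd(9719, -51) = 1 the prime 9719 does not ramify.
(-51/9719) = 9668^4859 mod 9719 = 1, giving Legendre symbol 1.
Legendre symbol 1 ⇒ 9719 is split.

split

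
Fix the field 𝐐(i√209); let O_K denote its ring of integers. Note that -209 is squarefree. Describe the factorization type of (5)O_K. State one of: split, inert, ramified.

5 splits in O_K

d = -209 ≡ 3 (mod 4), so O_K = ℤ[√-209] and disc(K) = 4d = -836.
disc(K) = -836 is not divisible by 5; 5 is unramified.
Euler's criterion: (-209)^2 mod 5 = 1. Thus (-209|5) = 1.
d is a quadratic residue mod p, hence 5 splits in O_K.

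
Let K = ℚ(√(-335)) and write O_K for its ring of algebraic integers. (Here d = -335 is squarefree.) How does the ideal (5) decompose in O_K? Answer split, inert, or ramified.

Since -335 ≡ 1 mod 4, the ring of integers is ℤ[(1+√-335)/2] with discriminant -335.
disc(K) = -335 = 5·(-67), so p = 5 is ramified.

ramified — (5) = 𝔭²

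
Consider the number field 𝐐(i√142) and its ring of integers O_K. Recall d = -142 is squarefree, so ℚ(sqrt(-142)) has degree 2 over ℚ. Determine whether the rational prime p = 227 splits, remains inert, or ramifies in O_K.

227 splits in O_K

d = -142 ≡ 2 (mod 4), so O_K = ℤ[√-142] and disc(K) = 4d = -568.
disc(K) = -568 is not divisible by 227; 227 is unramified.
Compute (-142/227) via Euler: 85^((227-1)/2) mod 227 = 1, so (-142/227) = 1.
Legendre symbol 1 ⇒ 227 is split.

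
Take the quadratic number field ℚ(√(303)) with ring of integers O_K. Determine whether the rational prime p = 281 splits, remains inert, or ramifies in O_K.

d = 303 ≡ 3 (mod 4), so O_K = ℤ[√303] and disc(K) = 4d = 1212.
Since gcd(281, 1212) = 1 the prime 281 does not ramify.
Legendre symbol by Euler's criterion: (303/281) ≡ 303^140 ≡ 280 (mod 281), i.e. (303/281) = -1.
Legendre symbol -1 ⇒ 281 is inert.

inert — (281) stays prime in O_K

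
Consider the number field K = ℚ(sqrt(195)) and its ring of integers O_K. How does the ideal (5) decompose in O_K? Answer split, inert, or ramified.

ramified

Since 195 ≢ 1 mod 4, the ring of integers is ℤ[√195] with discriminant 4·195 = 780.
5 divides disc(K) = 780, so 5 ramifies.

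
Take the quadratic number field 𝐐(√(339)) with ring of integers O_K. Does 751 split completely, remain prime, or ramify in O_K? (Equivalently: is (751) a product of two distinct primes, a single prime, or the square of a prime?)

p splits

339 mod 4 = 3, hence disc K = 4·339 = 1356 and O_K = ℤ[√339].
Since gcd(751, 1356) = 1 the prime 751 does not ramify.
Euler's criterion: 339^375 mod 751 = 1. Thus (339|751) = 1.
(339/751) = 1, so 751 splits.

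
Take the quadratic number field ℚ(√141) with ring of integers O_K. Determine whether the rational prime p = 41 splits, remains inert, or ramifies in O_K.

splits completely

Since 141 ≡ 1 mod 4, the ring of integers is ℤ[(1+√141)/2] with discriminant 141.
41 ∤ 141, so 41 is unramified.
(141/41) = 18^20 mod 41 = 1, giving Legendre symbol 1.
Legendre symbol 1 ⇒ 41 is split.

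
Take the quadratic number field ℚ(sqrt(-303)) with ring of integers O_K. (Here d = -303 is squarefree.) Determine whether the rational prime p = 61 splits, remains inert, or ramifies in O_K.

remains prime (inert)

Since -303 ≡ 1 mod 4, the ring of integers is ℤ[(1+√-303)/2] with discriminant -303.
61 ∤ -303, so 61 is unramified.
(-303/61) = 2^30 mod 61 = 60, giving Legendre symbol -1.
d is a non-residue mod p, hence 61 remains inert in O_K.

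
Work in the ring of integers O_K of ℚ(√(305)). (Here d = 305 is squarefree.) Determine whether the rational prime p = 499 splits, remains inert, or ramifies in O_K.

d = 305 ≡ 1 (mod 4), so O_K = ℤ[(1+√305)/2] and disc(K) = d = 305.
disc(K) = 305 is not divisible by 499; 499 is unramified.
Euler's criterion: 305^249 mod 499 = 498. Thus (305|499) = -1.
d is a non-residue mod p, hence 499 remains inert in O_K.

inert — (499) stays prime in O_K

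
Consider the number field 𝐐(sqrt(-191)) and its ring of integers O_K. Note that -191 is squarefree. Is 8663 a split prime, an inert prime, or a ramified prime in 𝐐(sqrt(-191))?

d = -191 ≡ 1 (mod 4), so O_K = ℤ[(1+√-191)/2] and disc(K) = d = -191.
disc(K) = -191 is not divisible by 8663; 8663 is unramified.
(-191/8663) = 8472^4331 mod 8663 = 1, giving Legendre symbol 1.
d is a quadratic residue mod p, hence 8663 splits in O_K.

8663 splits in O_K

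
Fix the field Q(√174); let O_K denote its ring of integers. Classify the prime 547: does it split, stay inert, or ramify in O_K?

p splits

174 mod 4 = 2, hence disc K = 4·174 = 696 and O_K = ℤ[√174].
Since gcd(547, 696) = 1 the prime 547 does not ramify.
Legendre symbol by Euler's criterion: (174/547) ≡ 174^273 ≡ 1 (mod 547), i.e. (174/547) = 1.
(174/547) = 1, so 547 splits.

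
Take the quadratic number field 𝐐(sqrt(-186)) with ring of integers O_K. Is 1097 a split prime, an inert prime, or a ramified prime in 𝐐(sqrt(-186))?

p splits

d = -186 ≡ 2 (mod 4), so O_K = ℤ[√-186] and disc(K) = 4d = -744.
disc(K) = -744 is not divisible by 1097; 1097 is unramified.
Euler's criterion: (-186)^548 mod 1097 = 1. Thus (-186|1097) = 1.
(-186/1097) = 1, so 1097 splits.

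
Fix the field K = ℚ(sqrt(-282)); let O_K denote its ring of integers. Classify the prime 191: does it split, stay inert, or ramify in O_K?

Since -282 ≢ 1 mod 4, the ring of integers is ℤ[√-282] with discriminant 4·(-282) = -1128.
disc(K) = -1128 is not divisible by 191; 191 is unramified.
Legendre symbol by Euler's criterion: (-282/191) ≡ (-282)^95 ≡ 1 (mod 191), i.e. (-282/191) = 1.
(-282/191) = 1, so 191 splits.

splits completely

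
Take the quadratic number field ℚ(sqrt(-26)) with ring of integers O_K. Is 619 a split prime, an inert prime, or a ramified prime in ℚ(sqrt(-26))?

p is inert

d = -26 ≡ 2 (mod 4), so O_K = ℤ[√-26] and disc(K) = 4d = -104.
619 ∤ -104, so 619 is unramified.
Legendre symbol by Euler's criterion: (-26/619) ≡ (-26)^309 ≡ 618 (mod 619), i.e. (-26/619) = -1.
d is a non-residue mod p, hence 619 remains inert in O_K.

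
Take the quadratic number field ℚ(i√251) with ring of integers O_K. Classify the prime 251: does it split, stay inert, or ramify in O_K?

ramified

Since -251 ≡ 1 mod 4, the ring of integers is ℤ[(1+√-251)/2] with discriminant -251.
251 divides disc(K) = -251, so 251 ramifies.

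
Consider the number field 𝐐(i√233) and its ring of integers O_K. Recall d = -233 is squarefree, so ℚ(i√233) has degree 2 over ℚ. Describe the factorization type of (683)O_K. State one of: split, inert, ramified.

remains prime (inert)

Since -233 ≢ 1 mod 4, the ring of integers is ℤ[√-233] with discriminant 4·(-233) = -932.
683 ∤ -932, so 683 is unramified.
Legendre symbol by Euler's criterion: (-233/683) ≡ (-233)^341 ≡ 682 (mod 683), i.e. (-233/683) = -1.
Legendre symbol -1 ⇒ 683 is inert.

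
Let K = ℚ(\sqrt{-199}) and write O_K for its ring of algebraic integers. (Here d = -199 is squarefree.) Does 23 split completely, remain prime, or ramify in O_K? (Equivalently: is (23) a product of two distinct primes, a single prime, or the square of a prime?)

d = -199 ≡ 1 (mod 4), so O_K = ℤ[(1+√-199)/2] and disc(K) = d = -199.
23 ∤ -199, so 23 is unramified.
(-199/23) = 8^11 mod 23 = 1, giving Legendre symbol 1.
(-199/23) = 1, so 23 splits.

p splits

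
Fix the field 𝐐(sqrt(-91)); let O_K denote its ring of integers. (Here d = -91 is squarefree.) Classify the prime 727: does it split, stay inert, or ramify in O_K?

-91 mod 4 = 1, hence disc K = -91 and O_K = ℤ[(1+√-91)/2].
disc(K) = -91 is not divisible by 727; 727 is unramified.
Compute (-91/727) via Euler: 636^((727-1)/2) mod 727 = 726, so (-91/727) = -1.
Legendre symbol -1 ⇒ 727 is inert.

inert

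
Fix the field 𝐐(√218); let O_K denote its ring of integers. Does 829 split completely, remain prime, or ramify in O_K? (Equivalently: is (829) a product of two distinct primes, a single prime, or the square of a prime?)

inert — (829) stays prime in O_K

d = 218 ≡ 2 (mod 4), so O_K = ℤ[√218] and disc(K) = 4d = 872.
829 ∤ 872, so 829 is unramified.
Compute (218/829) via Euler: 218^((829-1)/2) mod 829 = 828, so (218/829) = -1.
d is a non-residue mod p, hence 829 remains inert in O_K.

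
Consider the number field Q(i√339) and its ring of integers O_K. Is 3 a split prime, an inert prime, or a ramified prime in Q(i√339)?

ramified

-339 mod 4 = 1, hence disc K = -339 and O_K = ℤ[(1+√-339)/2].
Ramification test: 3 | -339. The prime 3 ramifies in K.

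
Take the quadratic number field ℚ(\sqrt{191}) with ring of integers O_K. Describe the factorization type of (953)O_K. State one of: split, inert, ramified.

Since 191 ≢ 1 mod 4, the ring of integers is ℤ[√191] with discriminant 4·191 = 764.
Since gcd(953, 764) = 1 the prime 953 does not ramify.
Legendre symbol by Euler's criterion: (191/953) ≡ 191^476 ≡ 952 (mod 953), i.e. (191/953) = -1.
(191/953) = -1, so 953 is inert.

p is inert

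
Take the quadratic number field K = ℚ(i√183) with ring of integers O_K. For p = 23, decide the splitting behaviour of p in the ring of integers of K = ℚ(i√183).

23 splits in O_K

d = -183 ≡ 1 (mod 4), so O_K = ℤ[(1+√-183)/2] and disc(K) = d = -183.
disc(K) = -183 is not divisible by 23; 23 is unramified.
Compute (-183/23) via Euler: 1^((23-1)/2) mod 23 = 1, so (-183/23) = 1.
Legendre symbol 1 ⇒ 23 is split.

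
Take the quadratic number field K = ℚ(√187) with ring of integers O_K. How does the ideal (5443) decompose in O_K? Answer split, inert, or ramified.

Since 187 ≢ 1 mod 4, the ring of integers is ℤ[√187] with discriminant 4·187 = 748.
5443 ∤ 748, so 5443 is unramified.
(187/5443) = 187^2721 mod 5443 = 1, giving Legendre symbol 1.
(187/5443) = 1, so 5443 splits.

split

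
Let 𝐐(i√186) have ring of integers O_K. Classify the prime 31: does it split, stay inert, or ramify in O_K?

p ramifies

-186 mod 4 = 2, hence disc K = 4·(-186) = -744 and O_K = ℤ[√-186].
Ramification test: 31 | -744. The prime 31 ramifies in K.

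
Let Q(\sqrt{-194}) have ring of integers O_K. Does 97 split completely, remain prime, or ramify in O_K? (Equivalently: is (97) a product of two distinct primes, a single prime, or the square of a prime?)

ramified — (97) = 𝔭²

Since -194 ≢ 1 mod 4, the ring of integers is ℤ[√-194] with discriminant 4·(-194) = -776.
Ramification test: 97 | -776. The prime 97 ramifies in K.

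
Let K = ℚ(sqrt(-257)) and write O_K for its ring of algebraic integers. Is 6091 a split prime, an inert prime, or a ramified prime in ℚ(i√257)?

split

-257 mod 4 = 3, hence disc K = 4·(-257) = -1028 and O_K = ℤ[√-257].
disc(K) = -1028 is not divisible by 6091; 6091 is unramified.
Compute (-257/6091) via Euler: 5834^((6091-1)/2) mod 6091 = 1, so (-257/6091) = 1.
(-257/6091) = 1, so 6091 splits.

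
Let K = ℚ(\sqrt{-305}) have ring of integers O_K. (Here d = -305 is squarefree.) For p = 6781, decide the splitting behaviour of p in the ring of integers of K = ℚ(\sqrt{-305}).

remains prime (inert)

d = -305 ≡ 3 (mod 4), so O_K = ℤ[√-305] and disc(K) = 4d = -1220.
disc(K) = -1220 is not divisible by 6781; 6781 is unramified.
Euler's criterion: (-305)^3390 mod 6781 = 6780. Thus (-305|6781) = -1.
(-305/6781) = -1, so 6781 is inert.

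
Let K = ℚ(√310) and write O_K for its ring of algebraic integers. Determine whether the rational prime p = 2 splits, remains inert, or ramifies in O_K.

310 mod 4 = 2, hence disc K = 4·310 = 1240 and O_K = ℤ[√310].
2 divides disc(K) = 1240, so 2 ramifies.

ramifies in O_K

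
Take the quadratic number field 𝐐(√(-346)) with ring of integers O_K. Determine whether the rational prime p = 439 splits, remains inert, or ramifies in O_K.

-346 mod 4 = 2, hence disc K = 4·(-346) = -1384 and O_K = ℤ[√-346].
439 ∤ -1384, so 439 is unramified.
Legendre symbol by Euler's criterion: (-346/439) ≡ (-346)^219 ≡ 1 (mod 439), i.e. (-346/439) = 1.
(-346/439) = 1, so 439 splits.

p splits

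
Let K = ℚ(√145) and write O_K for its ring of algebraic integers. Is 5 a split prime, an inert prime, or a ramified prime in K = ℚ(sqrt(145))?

Since 145 ≡ 1 mod 4, the ring of integers is ℤ[(1+√145)/2] with discriminant 145.
Ramification test: 5 | 145. The prime 5 ramifies in K.

ramifies in O_K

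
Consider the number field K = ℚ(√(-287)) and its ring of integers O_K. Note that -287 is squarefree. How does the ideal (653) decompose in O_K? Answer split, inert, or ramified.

remains prime (inert)

Since -287 ≡ 1 mod 4, the ring of integers is ℤ[(1+√-287)/2] with discriminant -287.
disc(K) = -287 is not divisible by 653; 653 is unramified.
Euler's criterion: (-287)^326 mod 653 = 652. Thus (-287|653) = -1.
Legendre symbol -1 ⇒ 653 is inert.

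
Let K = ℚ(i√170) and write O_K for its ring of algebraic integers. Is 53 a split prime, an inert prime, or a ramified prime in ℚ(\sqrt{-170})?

splits completely

Since -170 ≢ 1 mod 4, the ring of integers is ℤ[√-170] with discriminant 4·(-170) = -680.
53 ∤ -680, so 53 is unramified.
Compute (-170/53) via Euler: 42^((53-1)/2) mod 53 = 1, so (-170/53) = 1.
(-170/53) = 1, so 53 splits.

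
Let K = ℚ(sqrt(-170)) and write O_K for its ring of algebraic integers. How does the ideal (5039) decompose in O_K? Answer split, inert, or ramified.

-170 mod 4 = 2, hence disc K = 4·(-170) = -680 and O_K = ℤ[√-170].
disc(K) = -680 is not divisible by 5039; 5039 is unramified.
Euler's criterion: (-170)^2519 mod 5039 = 1. Thus (-170|5039) = 1.
d is a quadratic residue mod p, hence 5039 splits in O_K.

5039 splits in O_K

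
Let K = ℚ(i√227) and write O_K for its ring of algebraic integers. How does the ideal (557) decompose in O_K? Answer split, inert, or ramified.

Since -227 ≡ 1 mod 4, the ring of integers is ℤ[(1+√-227)/2] with discriminant -227.
Since gcd(557, -227) = 1 the prime 557 does not ramify.
(-227/557) = 330^278 mod 557 = 1, giving Legendre symbol 1.
(-227/557) = 1, so 557 splits.

splits completely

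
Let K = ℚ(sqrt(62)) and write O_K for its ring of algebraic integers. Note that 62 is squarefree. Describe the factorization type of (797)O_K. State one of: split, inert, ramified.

d = 62 ≡ 2 (mod 4), so O_K = ℤ[√62] and disc(K) = 4d = 248.
Since gcd(797, 248) = 1 the prime 797 does not ramify.
Legendre symbol by Euler's criterion: (62/797) ≡ 62^398 ≡ 1 (mod 797), i.e. (62/797) = 1.
Legendre symbol 1 ⇒ 797 is split.

splits completely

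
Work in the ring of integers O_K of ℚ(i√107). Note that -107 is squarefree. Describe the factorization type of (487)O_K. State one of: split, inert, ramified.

p is inert

-107 mod 4 = 1, hence disc K = -107 and O_K = ℤ[(1+√-107)/2].
Since gcd(487, -107) = 1 the prime 487 does not ramify.
Compute (-107/487) via Euler: 380^((487-1)/2) mod 487 = 486, so (-107/487) = -1.
d is a non-residue mod p, hence 487 remains inert in O_K.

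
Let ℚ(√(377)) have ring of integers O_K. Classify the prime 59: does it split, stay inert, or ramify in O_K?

inert — (59) stays prime in O_K

377 mod 4 = 1, hence disc K = 377 and O_K = ℤ[(1+√377)/2].
disc(K) = 377 is not divisible by 59; 59 is unramified.
Legendre symbol by Euler's criterion: (377/59) ≡ 377^29 ≡ 58 (mod 59), i.e. (377/59) = -1.
Legendre symbol -1 ⇒ 59 is inert.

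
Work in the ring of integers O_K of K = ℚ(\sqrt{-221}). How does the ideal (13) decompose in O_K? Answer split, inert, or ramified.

Since -221 ≢ 1 mod 4, the ring of integers is ℤ[√-221] with discriminant 4·(-221) = -884.
Ramification test: 13 | -884. The prime 13 ramifies in K.

p ramifies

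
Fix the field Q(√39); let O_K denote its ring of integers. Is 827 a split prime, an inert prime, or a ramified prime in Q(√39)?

39 mod 4 = 3, hence disc K = 4·39 = 156 and O_K = ℤ[√39].
827 ∤ 156, so 827 is unramified.
Legendre symbol by Euler's criterion: (39/827) ≡ 39^413 ≡ 826 (mod 827), i.e. (39/827) = -1.
Legendre symbol -1 ⇒ 827 is inert.

remains prime (inert)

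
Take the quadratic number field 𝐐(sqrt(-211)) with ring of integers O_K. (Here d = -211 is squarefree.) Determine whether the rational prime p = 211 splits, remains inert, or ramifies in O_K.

Since -211 ≡ 1 mod 4, the ring of integers is ℤ[(1+√-211)/2] with discriminant -211.
disc(K) = -211 = 211·(-1), so p = 211 is ramified.

ramified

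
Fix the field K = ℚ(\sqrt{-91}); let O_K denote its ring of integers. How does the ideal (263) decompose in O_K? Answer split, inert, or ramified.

d = -91 ≡ 1 (mod 4), so O_K = ℤ[(1+√-91)/2] and disc(K) = d = -91.
263 ∤ -91, so 263 is unramified.
Compute (-91/263) via Euler: 172^((263-1)/2) mod 263 = 1, so (-91/263) = 1.
d is a quadratic residue mod p, hence 263 splits in O_K.

p splits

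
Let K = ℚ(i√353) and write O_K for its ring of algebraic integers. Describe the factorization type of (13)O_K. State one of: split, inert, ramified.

inert

Since -353 ≢ 1 mod 4, the ring of integers is ℤ[√-353] with discriminant 4·(-353) = -1412.
disc(K) = -1412 is not divisible by 13; 13 is unramified.
(-353/13) = 11^6 mod 13 = 12, giving Legendre symbol -1.
d is a non-residue mod p, hence 13 remains inert in O_K.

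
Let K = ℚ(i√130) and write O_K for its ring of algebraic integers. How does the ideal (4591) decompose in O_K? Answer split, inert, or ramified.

d = -130 ≡ 2 (mod 4), so O_K = ℤ[√-130] and disc(K) = 4d = -520.
4591 ∤ -520, so 4591 is unramified.
Compute (-130/4591) via Euler: 4461^((4591-1)/2) mod 4591 = 1, so (-130/4591) = 1.
d is a quadratic residue mod p, hence 4591 splits in O_K.

split — (4591) = 𝔭₁𝔭₂ with 𝔭₁ ≠ 𝔭₂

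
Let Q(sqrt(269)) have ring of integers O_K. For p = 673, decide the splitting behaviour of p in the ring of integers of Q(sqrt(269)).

d = 269 ≡ 1 (mod 4), so O_K = ℤ[(1+√269)/2] and disc(K) = d = 269.
Since gcd(673, 269) = 1 the prime 673 does not ramify.
Euler's criterion: 269^336 mod 673 = 672. Thus (269|673) = -1.
d is a non-residue mod p, hence 673 remains inert in O_K.

p is inert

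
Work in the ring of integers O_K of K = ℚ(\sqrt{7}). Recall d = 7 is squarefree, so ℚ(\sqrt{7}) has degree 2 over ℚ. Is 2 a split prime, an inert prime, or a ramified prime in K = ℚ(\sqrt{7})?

Since 7 ≢ 1 mod 4, the ring of integers is ℤ[√7] with discriminant 4·7 = 28.
Ramification test: 2 | 28. The prime 2 ramifies in K.

ramified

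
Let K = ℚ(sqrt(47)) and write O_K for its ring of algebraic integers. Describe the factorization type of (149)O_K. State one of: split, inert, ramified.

split — (149) = 𝔭₁𝔭₂ with 𝔭₁ ≠ 𝔭₂

47 mod 4 = 3, hence disc K = 4·47 = 188 and O_K = ℤ[√47].
149 ∤ 188, so 149 is unramified.
(47/149) = 47^74 mod 149 = 1, giving Legendre symbol 1.
d is a quadratic residue mod p, hence 149 splits in O_K.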